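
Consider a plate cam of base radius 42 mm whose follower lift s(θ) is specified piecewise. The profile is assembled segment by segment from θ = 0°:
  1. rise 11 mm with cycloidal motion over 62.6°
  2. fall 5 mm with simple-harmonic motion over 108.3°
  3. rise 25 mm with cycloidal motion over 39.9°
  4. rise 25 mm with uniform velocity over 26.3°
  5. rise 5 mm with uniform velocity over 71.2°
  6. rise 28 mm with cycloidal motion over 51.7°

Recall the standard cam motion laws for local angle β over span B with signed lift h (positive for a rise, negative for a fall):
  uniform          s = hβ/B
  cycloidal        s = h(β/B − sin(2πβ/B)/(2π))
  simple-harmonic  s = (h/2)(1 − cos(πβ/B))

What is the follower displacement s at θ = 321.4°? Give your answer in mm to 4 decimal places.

seg 1 [0°–62.6°] cycloidal, h=11: full span → s += 11 → s = 11.0000
seg 2 [62.6°–170.9°] simple-harmonic, h=-5: full span → s += -5 → s = 6.0000
seg 3 [170.9°–210.8°] cycloidal, h=25: full span → s += 25 → s = 31.0000
seg 4 [210.8°–237.1°] uniform, h=25: full span → s += 25 → s = 56.0000
seg 5 [237.1°–308.3°] uniform, h=5: full span → s += 5 → s = 61.0000
seg 6 [308.3°–360°] cycloidal, h=28: θ=321.4° here. β=13.1, B=51.7. 28·(0.2534 − sin(2π·0.2534)/(2π)) = 2.6394 → s = 63.6394

63.6394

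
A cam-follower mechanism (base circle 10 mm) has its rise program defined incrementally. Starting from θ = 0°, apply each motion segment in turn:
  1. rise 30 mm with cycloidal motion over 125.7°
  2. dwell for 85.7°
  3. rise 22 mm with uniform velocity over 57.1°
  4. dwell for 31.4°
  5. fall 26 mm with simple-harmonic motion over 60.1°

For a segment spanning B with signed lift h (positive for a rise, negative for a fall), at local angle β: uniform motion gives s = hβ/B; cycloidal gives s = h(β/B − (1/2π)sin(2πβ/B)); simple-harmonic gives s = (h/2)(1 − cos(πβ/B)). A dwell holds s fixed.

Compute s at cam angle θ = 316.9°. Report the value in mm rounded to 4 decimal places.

seg 1 [0°–125.7°] cycloidal, h=30: full span → s += 30 → s = 30.0000
seg 2 [125.7°–211.4°] dwell: s stays 30.0000
seg 3 [211.4°–268.5°] uniform, h=22: full span → s += 22 → s = 52.0000
seg 4 [268.5°–299.9°] dwell: s stays 52.0000
seg 5 [299.9°–360°] simple-harmonic, h=-26: θ=316.9° here. β=17, B=60.1. -26/2·(1 − cos(π·0.2829)) = -4.8039 → s = 47.1961

47.1961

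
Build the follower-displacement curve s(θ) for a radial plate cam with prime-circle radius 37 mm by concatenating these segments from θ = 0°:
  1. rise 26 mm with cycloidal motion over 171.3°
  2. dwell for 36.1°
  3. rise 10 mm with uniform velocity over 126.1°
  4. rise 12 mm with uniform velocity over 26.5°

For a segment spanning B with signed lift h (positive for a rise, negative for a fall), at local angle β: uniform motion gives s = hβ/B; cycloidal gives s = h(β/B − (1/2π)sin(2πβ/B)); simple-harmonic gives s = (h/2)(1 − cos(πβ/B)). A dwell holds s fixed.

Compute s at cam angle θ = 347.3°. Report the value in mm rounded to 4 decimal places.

seg 1 [0°–171.3°] cycloidal, h=26: full span → s += 26 → s = 26.0000
seg 2 [171.3°–207.4°] dwell: s stays 26.0000
seg 3 [207.4°–333.5°] uniform, h=10: full span → s += 10 → s = 36.0000
seg 4 [333.5°–360°] uniform, h=12: θ=347.3° here. β=13.8, B=26.5. 12·13.8/26.5 = 6.2491 → s = 42.2491

42.2491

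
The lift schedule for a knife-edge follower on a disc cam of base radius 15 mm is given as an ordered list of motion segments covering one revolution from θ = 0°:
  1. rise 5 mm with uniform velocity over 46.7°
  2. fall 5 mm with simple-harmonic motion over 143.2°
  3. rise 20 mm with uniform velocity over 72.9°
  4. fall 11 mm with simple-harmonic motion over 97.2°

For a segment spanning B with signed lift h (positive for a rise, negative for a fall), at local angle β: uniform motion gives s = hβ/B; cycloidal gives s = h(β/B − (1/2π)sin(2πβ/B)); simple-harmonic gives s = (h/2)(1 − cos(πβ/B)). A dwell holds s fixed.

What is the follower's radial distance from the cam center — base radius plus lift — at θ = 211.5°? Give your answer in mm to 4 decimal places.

seg 1 [0°–46.7°] uniform, h=5: full span → s += 5 → s = 5.0000
seg 2 [46.7°–189.9°] simple-harmonic, h=-5: full span → s += -5 → s = 0.0000
seg 3 [189.9°–262.8°] uniform, h=20: θ=211.5° here. β=21.6, B=72.9. 20·21.6/72.9 = 5.9259 → s = 5.9259
radial distance = base radius + s = 15 + 5.9259 = 20.9259

20.9259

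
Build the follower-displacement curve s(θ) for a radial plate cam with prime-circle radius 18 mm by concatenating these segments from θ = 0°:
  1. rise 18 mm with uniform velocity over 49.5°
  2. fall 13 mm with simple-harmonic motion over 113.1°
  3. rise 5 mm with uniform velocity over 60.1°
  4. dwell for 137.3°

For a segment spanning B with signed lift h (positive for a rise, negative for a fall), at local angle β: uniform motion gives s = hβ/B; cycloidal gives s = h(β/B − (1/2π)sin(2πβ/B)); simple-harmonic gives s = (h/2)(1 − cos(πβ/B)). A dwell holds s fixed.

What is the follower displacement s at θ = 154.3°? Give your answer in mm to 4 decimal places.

seg 1 [0°–49.5°] uniform, h=18: full span → s += 18 → s = 18.0000
seg 2 [49.5°–162.6°] simple-harmonic, h=-13: θ=154.3° here. β=104.8, B=113.1. -13/2·(1 − cos(π·0.9266)) = -12.8280 → s = 5.1720

5.1720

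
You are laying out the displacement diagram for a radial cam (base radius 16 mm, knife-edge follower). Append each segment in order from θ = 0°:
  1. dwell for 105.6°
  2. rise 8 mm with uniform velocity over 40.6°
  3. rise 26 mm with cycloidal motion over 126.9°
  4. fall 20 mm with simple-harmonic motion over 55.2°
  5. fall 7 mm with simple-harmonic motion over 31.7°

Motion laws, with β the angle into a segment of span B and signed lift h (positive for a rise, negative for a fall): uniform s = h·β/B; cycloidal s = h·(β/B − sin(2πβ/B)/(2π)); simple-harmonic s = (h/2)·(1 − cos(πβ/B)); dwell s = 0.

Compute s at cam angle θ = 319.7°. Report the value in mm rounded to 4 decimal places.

seg 1 [0°–105.6°] dwell: s stays 0.0000
seg 2 [105.6°–146.2°] uniform, h=8: full span → s += 8 → s = 8.0000
seg 3 [146.2°–273.1°] cycloidal, h=26: full span → s += 26 → s = 34.0000
seg 4 [273.1°–328.3°] simple-harmonic, h=-20: θ=319.7° here. β=46.6, B=55.2. -20/2·(1 − cos(π·0.8442)) = -18.8259 → s = 15.1741

15.1741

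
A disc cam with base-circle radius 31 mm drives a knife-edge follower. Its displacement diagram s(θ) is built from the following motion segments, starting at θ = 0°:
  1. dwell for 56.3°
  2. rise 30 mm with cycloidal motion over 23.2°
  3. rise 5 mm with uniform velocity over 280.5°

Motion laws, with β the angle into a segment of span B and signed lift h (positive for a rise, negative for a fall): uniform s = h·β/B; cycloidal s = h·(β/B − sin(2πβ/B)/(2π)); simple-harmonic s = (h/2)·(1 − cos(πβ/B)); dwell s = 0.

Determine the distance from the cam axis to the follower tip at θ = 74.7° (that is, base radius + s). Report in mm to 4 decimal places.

seg 1 [0°–56.3°] dwell: s stays 0.0000
seg 2 [56.3°–79.5°] cycloidal, h=30: θ=74.7° here. β=18.4, B=23.2. 30·(0.7931 − sin(2π·0.7931)/(2π)) = 28.3937 → s = 28.3937
radial distance = base radius + s = 31 + 28.3937 = 59.3937

59.3937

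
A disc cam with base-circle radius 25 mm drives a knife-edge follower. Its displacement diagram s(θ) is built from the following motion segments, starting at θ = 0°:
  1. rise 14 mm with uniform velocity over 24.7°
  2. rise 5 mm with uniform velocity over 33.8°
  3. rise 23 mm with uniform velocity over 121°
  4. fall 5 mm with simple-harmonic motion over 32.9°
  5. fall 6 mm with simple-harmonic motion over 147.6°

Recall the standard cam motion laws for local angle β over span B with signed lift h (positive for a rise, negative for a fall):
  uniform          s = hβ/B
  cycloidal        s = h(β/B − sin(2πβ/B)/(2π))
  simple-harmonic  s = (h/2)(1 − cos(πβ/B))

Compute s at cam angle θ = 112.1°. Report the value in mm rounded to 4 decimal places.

seg 1 [0°–24.7°] uniform, h=14: full span → s += 14 → s = 14.0000
seg 2 [24.7°–58.5°] uniform, h=5: full span → s += 5 → s = 19.0000
seg 3 [58.5°–179.5°] uniform, h=23: θ=112.1° here. β=53.6, B=121. 23·53.6/121 = 10.1884 → s = 29.1884

29.1884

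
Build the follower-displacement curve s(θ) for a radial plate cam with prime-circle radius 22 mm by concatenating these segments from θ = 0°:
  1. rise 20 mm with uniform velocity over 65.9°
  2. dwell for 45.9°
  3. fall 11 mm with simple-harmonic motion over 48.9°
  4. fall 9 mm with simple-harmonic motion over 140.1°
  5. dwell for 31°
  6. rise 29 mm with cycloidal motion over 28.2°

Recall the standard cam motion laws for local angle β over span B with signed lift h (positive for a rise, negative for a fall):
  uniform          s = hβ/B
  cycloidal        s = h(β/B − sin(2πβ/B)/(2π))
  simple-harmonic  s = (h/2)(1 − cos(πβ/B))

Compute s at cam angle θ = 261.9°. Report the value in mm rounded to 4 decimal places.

seg 1 [0°–65.9°] uniform, h=20: full span → s += 20 → s = 20.0000
seg 2 [65.9°–111.8°] dwell: s stays 20.0000
seg 3 [111.8°–160.7°] simple-harmonic, h=-11: full span → s += -11 → s = 9.0000
seg 4 [160.7°–300.8°] simple-harmonic, h=-9: θ=261.9° here. β=101.2, B=140.1. -9/2·(1 − cos(π·0.7223)) = -7.3938 → s = 1.6062

1.6062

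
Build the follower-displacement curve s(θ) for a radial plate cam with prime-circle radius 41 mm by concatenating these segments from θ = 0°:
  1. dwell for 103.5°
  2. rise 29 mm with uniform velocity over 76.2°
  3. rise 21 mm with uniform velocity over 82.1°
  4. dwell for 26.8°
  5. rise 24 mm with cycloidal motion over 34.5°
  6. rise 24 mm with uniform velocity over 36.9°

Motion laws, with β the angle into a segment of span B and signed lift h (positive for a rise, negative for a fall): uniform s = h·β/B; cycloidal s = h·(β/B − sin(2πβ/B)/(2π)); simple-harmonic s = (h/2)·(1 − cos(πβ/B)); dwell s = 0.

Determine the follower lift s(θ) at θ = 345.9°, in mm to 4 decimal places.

seg 1 [0°–103.5°] dwell: s stays 0.0000
seg 2 [103.5°–179.7°] uniform, h=29: full span → s += 29 → s = 29.0000
seg 3 [179.7°–261.8°] uniform, h=21: full span → s += 21 → s = 50.0000
seg 4 [261.8°–288.6°] dwell: s stays 50.0000
seg 5 [288.6°–323.1°] cycloidal, h=24: full span → s += 24 → s = 74.0000
seg 6 [323.1°–360°] uniform, h=24: θ=345.9° here. β=22.8, B=36.9. 24·22.8/36.9 = 14.8293 → s = 88.8293

88.8293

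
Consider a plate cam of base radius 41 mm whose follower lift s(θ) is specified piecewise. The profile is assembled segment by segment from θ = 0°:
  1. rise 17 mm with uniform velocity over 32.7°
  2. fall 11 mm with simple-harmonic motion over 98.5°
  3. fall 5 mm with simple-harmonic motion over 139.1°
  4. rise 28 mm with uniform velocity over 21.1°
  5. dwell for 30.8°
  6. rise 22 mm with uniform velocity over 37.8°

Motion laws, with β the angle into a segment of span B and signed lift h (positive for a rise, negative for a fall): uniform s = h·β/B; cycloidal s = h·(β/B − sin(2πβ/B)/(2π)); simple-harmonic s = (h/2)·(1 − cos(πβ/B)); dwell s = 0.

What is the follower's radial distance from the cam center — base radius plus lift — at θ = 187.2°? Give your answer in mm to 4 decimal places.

seg 1 [0°–32.7°] uniform, h=17: full span → s += 17 → s = 17.0000
seg 2 [32.7°–131.2°] simple-harmonic, h=-11: full span → s += -11 → s = 6.0000
seg 3 [131.2°–270.3°] simple-harmonic, h=-5: θ=187.2° here. β=56, B=139.1. -5/2·(1 − cos(π·0.4026)) = -1.7468 → s = 4.2532
radial distance = base radius + s = 41 + 4.2532 = 45.2532

45.2532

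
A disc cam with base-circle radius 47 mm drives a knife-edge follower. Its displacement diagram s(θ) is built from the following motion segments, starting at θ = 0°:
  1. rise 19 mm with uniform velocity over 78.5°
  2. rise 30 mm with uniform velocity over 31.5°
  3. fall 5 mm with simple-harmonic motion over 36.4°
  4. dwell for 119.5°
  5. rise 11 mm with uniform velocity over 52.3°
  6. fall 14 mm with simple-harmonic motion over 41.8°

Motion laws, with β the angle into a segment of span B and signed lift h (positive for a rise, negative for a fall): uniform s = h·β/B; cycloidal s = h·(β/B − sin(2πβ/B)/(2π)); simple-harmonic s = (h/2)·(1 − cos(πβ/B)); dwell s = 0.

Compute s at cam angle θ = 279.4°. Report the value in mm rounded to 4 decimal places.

seg 1 [0°–78.5°] uniform, h=19: full span → s += 19 → s = 19.0000
seg 2 [78.5°–110°] uniform, h=30: full span → s += 30 → s = 49.0000
seg 3 [110°–146.4°] simple-harmonic, h=-5: full span → s += -5 → s = 44.0000
seg 4 [146.4°–265.9°] dwell: s stays 44.0000
seg 5 [265.9°–318.2°] uniform, h=11: θ=279.4° here. β=13.5, B=52.3. 11·13.5/52.3 = 2.8394 → s = 46.8394

46.8394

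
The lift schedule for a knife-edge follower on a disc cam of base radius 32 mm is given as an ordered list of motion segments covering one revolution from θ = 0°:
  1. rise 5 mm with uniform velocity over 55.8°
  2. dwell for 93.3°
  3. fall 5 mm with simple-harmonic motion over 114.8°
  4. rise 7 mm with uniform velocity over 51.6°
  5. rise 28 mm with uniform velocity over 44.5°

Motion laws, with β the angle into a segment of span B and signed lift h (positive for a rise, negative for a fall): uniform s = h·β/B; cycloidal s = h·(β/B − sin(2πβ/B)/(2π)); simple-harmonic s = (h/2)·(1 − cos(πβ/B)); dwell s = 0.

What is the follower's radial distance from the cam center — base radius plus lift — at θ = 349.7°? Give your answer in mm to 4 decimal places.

seg 1 [0°–55.8°] uniform, h=5: full span → s += 5 → s = 5.0000
seg 2 [55.8°–149.1°] dwell: s stays 5.0000
seg 3 [149.1°–263.9°] simple-harmonic, h=-5: full span → s += -5 → s = 0.0000
seg 4 [263.9°–315.5°] uniform, h=7: full span → s += 7 → s = 7.0000
seg 5 [315.5°–360°] uniform, h=28: θ=349.7° here. β=34.2, B=44.5. 28·34.2/44.5 = 21.5191 → s = 28.5191
radial distance = base radius + s = 32 + 28.5191 = 60.5191

60.5191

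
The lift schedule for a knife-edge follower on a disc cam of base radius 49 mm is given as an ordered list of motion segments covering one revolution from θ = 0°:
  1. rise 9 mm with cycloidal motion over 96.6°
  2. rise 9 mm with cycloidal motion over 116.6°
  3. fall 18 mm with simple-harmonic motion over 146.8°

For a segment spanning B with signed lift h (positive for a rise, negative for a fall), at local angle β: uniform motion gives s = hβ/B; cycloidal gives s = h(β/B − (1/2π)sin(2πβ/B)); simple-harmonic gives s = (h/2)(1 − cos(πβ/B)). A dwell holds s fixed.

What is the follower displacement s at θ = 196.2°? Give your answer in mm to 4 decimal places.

seg 1 [0°–96.6°] cycloidal, h=9: full span → s += 9 → s = 9.0000
seg 2 [96.6°–213.2°] cycloidal, h=9: θ=196.2° here. β=99.6, B=116.6. 9·(0.8542 − sin(2π·0.8542)/(2π)) = 8.8240 → s = 17.8240

17.8240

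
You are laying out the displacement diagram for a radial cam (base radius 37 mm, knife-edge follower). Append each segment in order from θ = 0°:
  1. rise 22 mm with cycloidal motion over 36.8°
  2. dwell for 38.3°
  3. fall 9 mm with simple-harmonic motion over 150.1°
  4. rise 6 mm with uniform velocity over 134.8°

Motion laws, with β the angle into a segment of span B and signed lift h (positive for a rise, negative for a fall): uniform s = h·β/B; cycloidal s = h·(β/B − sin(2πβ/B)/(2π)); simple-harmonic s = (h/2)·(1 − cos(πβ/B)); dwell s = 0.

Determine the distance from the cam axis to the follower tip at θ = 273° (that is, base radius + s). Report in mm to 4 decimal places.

seg 1 [0°–36.8°] cycloidal, h=22: full span → s += 22 → s = 22.0000
seg 2 [36.8°–75.1°] dwell: s stays 22.0000
seg 3 [75.1°–225.2°] simple-harmonic, h=-9: full span → s += -9 → s = 13.0000
seg 4 [225.2°–360°] uniform, h=6: θ=273° here. β=47.8, B=134.8. 6·47.8/134.8 = 2.1276 → s = 15.1276
radial distance = base radius + s = 37 + 15.1276 = 52.1276

52.1276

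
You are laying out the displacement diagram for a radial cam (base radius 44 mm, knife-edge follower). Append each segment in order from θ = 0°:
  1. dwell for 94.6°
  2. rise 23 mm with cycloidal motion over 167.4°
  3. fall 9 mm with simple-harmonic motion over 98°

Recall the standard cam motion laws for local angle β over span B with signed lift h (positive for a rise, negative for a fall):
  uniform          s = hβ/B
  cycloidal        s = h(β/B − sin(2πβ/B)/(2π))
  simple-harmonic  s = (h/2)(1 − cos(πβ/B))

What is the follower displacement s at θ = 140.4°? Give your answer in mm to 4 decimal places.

seg 1 [0°–94.6°] dwell: s stays 0.0000
seg 2 [94.6°–262°] cycloidal, h=23: θ=140.4° here. β=45.8, B=167.4. 23·(0.2736 − sin(2π·0.2736)/(2π)) = 2.6723 → s = 2.6723

2.6723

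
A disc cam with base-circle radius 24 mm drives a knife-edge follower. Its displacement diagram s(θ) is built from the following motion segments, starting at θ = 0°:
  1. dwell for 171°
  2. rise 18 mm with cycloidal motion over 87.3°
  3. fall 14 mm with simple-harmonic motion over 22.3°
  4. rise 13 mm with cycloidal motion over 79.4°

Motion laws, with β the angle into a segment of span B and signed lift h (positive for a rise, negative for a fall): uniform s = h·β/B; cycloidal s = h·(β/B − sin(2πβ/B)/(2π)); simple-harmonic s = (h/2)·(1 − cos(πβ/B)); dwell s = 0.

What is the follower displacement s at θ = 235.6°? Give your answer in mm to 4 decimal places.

seg 1 [0°–171°] dwell: s stays 0.0000
seg 2 [171°–258.3°] cycloidal, h=18: θ=235.6° here. β=64.6, B=87.3. 18·(0.7400 − sin(2π·0.7400)/(2π)) = 16.1787 → s = 16.1787

16.1787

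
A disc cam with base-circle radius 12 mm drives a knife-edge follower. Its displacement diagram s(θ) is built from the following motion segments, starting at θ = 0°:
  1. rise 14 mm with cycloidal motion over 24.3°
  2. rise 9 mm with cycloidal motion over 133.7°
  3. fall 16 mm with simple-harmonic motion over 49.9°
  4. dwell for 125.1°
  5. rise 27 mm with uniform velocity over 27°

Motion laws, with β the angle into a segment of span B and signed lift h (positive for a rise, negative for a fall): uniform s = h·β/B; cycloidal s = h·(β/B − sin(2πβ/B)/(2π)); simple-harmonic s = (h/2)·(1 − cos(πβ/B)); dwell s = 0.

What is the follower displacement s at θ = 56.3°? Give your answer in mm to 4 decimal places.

seg 1 [0°–24.3°] cycloidal, h=14: full span → s += 14 → s = 14.0000
seg 2 [24.3°–158°] cycloidal, h=9: θ=56.3° here. β=32, B=133.7. 9·(0.2393 − sin(2π·0.2393)/(2π)) = 0.7249 → s = 14.7249

14.7249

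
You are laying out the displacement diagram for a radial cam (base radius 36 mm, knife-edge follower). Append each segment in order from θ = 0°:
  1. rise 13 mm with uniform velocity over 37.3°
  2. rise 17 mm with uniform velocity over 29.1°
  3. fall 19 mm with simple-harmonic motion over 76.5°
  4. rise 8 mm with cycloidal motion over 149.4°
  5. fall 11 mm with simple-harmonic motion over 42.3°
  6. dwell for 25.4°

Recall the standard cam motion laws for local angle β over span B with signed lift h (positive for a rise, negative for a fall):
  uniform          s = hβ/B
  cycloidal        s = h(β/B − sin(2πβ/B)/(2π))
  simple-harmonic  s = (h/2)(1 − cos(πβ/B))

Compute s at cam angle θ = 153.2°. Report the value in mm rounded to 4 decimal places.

seg 1 [0°–37.3°] uniform, h=13: full span → s += 13 → s = 13.0000
seg 2 [37.3°–66.4°] uniform, h=17: full span → s += 17 → s = 30.0000
seg 3 [66.4°–142.9°] simple-harmonic, h=-19: full span → s += -19 → s = 11.0000
seg 4 [142.9°–292.3°] cycloidal, h=8: θ=153.2° here. β=10.3, B=149.4. 8·(0.0689 − sin(2π·0.0689)/(2π)) = 0.0171 → s = 11.0171

11.0171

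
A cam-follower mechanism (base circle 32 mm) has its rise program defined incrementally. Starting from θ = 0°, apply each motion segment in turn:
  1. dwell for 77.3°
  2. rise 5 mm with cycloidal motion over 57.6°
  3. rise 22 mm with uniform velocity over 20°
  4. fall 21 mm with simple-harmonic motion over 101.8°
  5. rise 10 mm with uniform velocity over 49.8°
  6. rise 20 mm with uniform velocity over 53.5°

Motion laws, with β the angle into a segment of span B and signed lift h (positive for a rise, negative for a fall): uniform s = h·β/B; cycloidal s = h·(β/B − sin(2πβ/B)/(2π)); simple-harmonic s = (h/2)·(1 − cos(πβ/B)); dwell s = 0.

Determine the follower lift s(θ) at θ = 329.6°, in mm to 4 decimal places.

seg 1 [0°–77.3°] dwell: s stays 0.0000
seg 2 [77.3°–134.9°] cycloidal, h=5: full span → s += 5 → s = 5.0000
seg 3 [134.9°–154.9°] uniform, h=22: full span → s += 22 → s = 27.0000
seg 4 [154.9°–256.7°] simple-harmonic, h=-21: full span → s += -21 → s = 6.0000
seg 5 [256.7°–306.5°] uniform, h=10: full span → s += 10 → s = 16.0000
seg 6 [306.5°–360°] uniform, h=20: θ=329.6° here. β=23.1, B=53.5. 20·23.1/53.5 = 8.6355 → s = 24.6355

24.6355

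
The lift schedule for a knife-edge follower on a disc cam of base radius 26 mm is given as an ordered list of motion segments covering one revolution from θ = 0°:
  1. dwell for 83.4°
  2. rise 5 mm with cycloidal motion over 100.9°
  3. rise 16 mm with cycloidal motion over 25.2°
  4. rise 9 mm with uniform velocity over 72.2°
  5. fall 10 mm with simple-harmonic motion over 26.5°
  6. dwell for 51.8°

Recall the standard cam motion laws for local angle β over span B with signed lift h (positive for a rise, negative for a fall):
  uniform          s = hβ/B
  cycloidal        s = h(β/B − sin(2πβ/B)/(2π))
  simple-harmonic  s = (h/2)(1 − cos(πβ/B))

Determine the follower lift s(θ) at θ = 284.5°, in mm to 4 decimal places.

seg 1 [0°–83.4°] dwell: s stays 0.0000
seg 2 [83.4°–184.3°] cycloidal, h=5: full span → s += 5 → s = 5.0000
seg 3 [184.3°–209.5°] cycloidal, h=16: full span → s += 16 → s = 21.0000
seg 4 [209.5°–281.7°] uniform, h=9: full span → s += 9 → s = 30.0000
seg 5 [281.7°–308.2°] simple-harmonic, h=-10: θ=284.5° here. β=2.8, B=26.5. -10/2·(1 − cos(π·0.1057)) = -0.2729 → s = 29.7271

29.7271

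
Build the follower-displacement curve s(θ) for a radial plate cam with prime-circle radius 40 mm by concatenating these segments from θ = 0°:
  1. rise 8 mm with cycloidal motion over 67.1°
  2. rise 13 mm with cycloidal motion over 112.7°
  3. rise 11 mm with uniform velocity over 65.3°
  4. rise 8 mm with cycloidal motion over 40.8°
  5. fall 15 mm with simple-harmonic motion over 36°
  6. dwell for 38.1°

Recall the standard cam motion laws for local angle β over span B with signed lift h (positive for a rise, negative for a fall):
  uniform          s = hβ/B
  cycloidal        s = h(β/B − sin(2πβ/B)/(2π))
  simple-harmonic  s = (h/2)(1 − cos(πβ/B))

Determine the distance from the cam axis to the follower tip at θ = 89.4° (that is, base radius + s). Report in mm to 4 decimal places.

seg 1 [0°–67.1°] cycloidal, h=8: full span → s += 8 → s = 8.0000
seg 2 [67.1°–179.8°] cycloidal, h=13: θ=89.4° here. β=22.3, B=112.7. 13·(0.1979 − sin(2π·0.1979)/(2π)) = 0.6133 → s = 8.6133
radial distance = base radius + s = 40 + 8.6133 = 48.6133

48.6133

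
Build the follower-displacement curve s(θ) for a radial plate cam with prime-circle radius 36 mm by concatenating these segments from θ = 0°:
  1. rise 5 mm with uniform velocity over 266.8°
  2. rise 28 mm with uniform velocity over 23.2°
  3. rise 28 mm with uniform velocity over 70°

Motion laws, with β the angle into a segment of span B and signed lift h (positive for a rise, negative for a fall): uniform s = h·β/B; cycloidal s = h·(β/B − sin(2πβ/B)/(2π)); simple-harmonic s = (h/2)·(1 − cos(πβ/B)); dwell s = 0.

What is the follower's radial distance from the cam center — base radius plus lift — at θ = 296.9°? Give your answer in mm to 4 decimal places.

seg 1 [0°–266.8°] uniform, h=5: full span → s += 5 → s = 5.0000
seg 2 [266.8°–290°] uniform, h=28: full span → s += 28 → s = 33.0000
seg 3 [290°–360°] uniform, h=28: θ=296.9° here. β=6.9, B=70. 28·6.9/70 = 2.7600 → s = 35.7600
radial distance = base radius + s = 36 + 35.7600 = 71.7600

71.7600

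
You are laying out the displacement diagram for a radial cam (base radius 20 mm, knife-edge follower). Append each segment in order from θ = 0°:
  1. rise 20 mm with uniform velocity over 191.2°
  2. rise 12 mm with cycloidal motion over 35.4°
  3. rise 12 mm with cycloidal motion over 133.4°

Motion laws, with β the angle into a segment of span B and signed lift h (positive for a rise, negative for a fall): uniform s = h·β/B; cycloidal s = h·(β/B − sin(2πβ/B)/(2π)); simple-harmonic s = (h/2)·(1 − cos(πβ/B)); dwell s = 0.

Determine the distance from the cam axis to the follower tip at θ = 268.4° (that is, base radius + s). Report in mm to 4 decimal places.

seg 1 [0°–191.2°] uniform, h=20: full span → s += 20 → s = 20.0000
seg 2 [191.2°–226.6°] cycloidal, h=12: full span → s += 12 → s = 32.0000
seg 3 [226.6°–360°] cycloidal, h=12: θ=268.4° here. β=41.8, B=133.4. 12·(0.3133 − sin(2π·0.3133)/(2π)) = 1.9995 → s = 33.9995
radial distance = base radius + s = 20 + 33.9995 = 53.9995

53.9995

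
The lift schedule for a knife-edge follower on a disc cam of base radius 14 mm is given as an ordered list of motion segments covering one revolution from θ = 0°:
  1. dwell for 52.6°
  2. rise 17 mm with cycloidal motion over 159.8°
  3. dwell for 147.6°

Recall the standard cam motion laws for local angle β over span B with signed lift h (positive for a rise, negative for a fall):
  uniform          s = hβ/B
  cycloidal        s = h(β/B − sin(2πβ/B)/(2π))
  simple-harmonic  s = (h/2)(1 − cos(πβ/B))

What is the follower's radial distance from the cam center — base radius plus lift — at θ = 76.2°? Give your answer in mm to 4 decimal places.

seg 1 [0°–52.6°] dwell: s stays 0.0000
seg 2 [52.6°–212.4°] cycloidal, h=17: θ=76.2° here. β=23.6, B=159.8. 17·(0.1477 − sin(2π·0.1477)/(2π)) = 0.3451 → s = 0.3451
radial distance = base radius + s = 14 + 0.3451 = 14.3451

14.3451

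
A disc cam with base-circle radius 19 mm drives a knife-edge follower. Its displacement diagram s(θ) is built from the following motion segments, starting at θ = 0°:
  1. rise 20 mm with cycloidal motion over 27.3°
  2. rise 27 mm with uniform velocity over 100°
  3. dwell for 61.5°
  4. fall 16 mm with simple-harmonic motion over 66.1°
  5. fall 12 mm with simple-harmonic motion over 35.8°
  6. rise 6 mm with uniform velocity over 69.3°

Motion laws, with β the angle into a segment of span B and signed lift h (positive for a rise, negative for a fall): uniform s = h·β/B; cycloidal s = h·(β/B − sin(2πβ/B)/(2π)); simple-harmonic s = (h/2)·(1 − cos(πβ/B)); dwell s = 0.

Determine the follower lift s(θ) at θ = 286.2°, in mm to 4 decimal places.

seg 1 [0°–27.3°] cycloidal, h=20: full span → s += 20 → s = 20.0000
seg 2 [27.3°–127.3°] uniform, h=27: full span → s += 27 → s = 47.0000
seg 3 [127.3°–188.8°] dwell: s stays 47.0000
seg 4 [188.8°–254.9°] simple-harmonic, h=-16: full span → s += -16 → s = 31.0000
seg 5 [254.9°–290.7°] simple-harmonic, h=-12: θ=286.2° here. β=31.3, B=35.8. -12/2·(1 − cos(π·0.8743)) = -11.5382 → s = 19.4618

19.4618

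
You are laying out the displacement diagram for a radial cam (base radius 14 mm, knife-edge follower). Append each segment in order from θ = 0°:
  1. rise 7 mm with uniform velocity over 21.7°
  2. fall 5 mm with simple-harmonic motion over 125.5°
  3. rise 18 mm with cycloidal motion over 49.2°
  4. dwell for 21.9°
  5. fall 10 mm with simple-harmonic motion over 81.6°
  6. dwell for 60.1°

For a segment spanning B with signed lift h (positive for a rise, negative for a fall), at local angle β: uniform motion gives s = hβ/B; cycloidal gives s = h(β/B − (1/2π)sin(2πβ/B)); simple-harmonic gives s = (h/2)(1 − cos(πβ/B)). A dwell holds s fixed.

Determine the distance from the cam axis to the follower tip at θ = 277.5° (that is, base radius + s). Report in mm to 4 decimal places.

seg 1 [0°–21.7°] uniform, h=7: full span → s += 7 → s = 7.0000
seg 2 [21.7°–147.2°] simple-harmonic, h=-5: full span → s += -5 → s = 2.0000
seg 3 [147.2°–196.4°] cycloidal, h=18: full span → s += 18 → s = 20.0000
seg 4 [196.4°–218.3°] dwell: s stays 20.0000
seg 5 [218.3°–299.9°] simple-harmonic, h=-10: θ=277.5° here. β=59.2, B=81.6. -10/2·(1 − cos(π·0.7255)) = -8.2531 → s = 11.7469
radial distance = base radius + s = 14 + 11.7469 = 25.7469

25.7469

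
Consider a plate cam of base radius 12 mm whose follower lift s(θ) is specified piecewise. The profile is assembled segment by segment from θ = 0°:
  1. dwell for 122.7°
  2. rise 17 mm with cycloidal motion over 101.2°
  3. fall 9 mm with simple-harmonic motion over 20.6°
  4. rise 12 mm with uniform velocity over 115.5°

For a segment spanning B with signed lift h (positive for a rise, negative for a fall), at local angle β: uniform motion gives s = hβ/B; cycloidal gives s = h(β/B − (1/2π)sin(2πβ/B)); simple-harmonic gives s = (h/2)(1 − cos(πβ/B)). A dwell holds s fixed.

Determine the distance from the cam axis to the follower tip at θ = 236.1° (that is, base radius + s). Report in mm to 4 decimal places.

seg 1 [0°–122.7°] dwell: s stays 0.0000
seg 2 [122.7°–223.9°] cycloidal, h=17: full span → s += 17 → s = 17.0000
seg 3 [223.9°–244.5°] simple-harmonic, h=-9: θ=236.1° here. β=12.2, B=20.6. -9/2·(1 − cos(π·0.5922)) = -5.7857 → s = 11.2143
radial distance = base radius + s = 12 + 11.2143 = 23.2143

23.2143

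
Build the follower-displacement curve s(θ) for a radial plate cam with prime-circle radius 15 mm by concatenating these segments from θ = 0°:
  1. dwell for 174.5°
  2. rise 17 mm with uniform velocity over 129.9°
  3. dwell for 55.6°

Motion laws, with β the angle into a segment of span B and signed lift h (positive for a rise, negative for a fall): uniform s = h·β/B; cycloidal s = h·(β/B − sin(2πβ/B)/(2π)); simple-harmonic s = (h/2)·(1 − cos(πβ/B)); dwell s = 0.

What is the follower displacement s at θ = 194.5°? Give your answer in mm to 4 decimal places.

seg 1 [0°–174.5°] dwell: s stays 0.0000
seg 2 [174.5°–304.4°] uniform, h=17: θ=194.5° here. β=20, B=129.9. 17·20/129.9 = 2.6174 → s = 2.6174

2.6174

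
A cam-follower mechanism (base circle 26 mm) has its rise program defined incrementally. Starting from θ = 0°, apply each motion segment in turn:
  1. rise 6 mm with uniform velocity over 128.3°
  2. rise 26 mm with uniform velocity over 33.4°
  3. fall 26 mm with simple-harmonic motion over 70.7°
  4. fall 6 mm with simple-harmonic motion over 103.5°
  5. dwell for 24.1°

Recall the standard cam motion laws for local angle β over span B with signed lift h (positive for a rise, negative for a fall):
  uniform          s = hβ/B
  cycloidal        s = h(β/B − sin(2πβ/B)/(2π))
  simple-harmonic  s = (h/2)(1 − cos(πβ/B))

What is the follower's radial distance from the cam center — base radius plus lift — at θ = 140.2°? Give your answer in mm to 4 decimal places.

seg 1 [0°–128.3°] uniform, h=6: full span → s += 6 → s = 6.0000
seg 2 [128.3°–161.7°] uniform, h=26: θ=140.2° here. β=11.9, B=33.4. 26·11.9/33.4 = 9.2635 → s = 15.2635
radial distance = base radius + s = 26 + 15.2635 = 41.2635

41.2635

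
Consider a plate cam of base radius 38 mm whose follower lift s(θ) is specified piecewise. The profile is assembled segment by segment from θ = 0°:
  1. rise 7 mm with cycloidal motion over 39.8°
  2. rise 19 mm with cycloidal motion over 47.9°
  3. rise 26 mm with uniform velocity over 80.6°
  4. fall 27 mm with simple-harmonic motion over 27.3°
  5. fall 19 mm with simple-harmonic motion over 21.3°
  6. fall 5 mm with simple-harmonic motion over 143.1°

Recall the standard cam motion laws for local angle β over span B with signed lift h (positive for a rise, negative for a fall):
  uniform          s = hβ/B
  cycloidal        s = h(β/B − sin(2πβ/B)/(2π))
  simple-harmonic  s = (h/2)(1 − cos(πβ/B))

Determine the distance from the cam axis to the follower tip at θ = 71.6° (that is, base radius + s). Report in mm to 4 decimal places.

seg 1 [0°–39.8°] cycloidal, h=7: full span → s += 7 → s = 7.0000
seg 2 [39.8°–87.7°] cycloidal, h=19: θ=71.6° here. β=31.8, B=47.9. 19·(0.6639 − sin(2π·0.6639)/(2π)) = 15.2057 → s = 22.2057
radial distance = base radius + s = 38 + 22.2057 = 60.2057

60.2057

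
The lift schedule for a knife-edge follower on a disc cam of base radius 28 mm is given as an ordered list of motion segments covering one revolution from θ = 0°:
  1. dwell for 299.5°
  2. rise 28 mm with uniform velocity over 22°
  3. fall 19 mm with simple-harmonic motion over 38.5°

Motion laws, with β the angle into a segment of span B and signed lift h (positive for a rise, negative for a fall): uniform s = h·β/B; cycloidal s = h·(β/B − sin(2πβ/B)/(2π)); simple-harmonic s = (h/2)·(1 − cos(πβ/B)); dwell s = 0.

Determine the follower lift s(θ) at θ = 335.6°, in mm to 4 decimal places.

seg 1 [0°–299.5°] dwell: s stays 0.0000
seg 2 [299.5°–321.5°] uniform, h=28: full span → s += 28 → s = 28.0000
seg 3 [321.5°–360°] simple-harmonic, h=-19: θ=335.6° here. β=14.1, B=38.5. -19/2·(1 − cos(π·0.3662)) = -5.6242 → s = 22.3758

22.3758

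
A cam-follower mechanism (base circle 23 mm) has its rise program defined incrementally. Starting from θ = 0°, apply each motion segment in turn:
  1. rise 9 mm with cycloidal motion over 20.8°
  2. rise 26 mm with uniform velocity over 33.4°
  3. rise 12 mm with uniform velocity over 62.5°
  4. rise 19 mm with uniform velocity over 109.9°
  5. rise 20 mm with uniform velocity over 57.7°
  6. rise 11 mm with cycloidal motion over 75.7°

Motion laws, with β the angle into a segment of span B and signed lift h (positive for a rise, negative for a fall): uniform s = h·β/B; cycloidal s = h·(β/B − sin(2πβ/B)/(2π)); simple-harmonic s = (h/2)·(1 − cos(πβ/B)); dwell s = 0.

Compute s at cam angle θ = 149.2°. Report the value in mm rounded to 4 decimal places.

seg 1 [0°–20.8°] cycloidal, h=9: full span → s += 9 → s = 9.0000
seg 2 [20.8°–54.2°] uniform, h=26: full span → s += 26 → s = 35.0000
seg 3 [54.2°–116.7°] uniform, h=12: full span → s += 12 → s = 47.0000
seg 4 [116.7°–226.6°] uniform, h=19: θ=149.2° here. β=32.5, B=109.9. 19·32.5/109.9 = 5.6187 → s = 52.6187

52.6187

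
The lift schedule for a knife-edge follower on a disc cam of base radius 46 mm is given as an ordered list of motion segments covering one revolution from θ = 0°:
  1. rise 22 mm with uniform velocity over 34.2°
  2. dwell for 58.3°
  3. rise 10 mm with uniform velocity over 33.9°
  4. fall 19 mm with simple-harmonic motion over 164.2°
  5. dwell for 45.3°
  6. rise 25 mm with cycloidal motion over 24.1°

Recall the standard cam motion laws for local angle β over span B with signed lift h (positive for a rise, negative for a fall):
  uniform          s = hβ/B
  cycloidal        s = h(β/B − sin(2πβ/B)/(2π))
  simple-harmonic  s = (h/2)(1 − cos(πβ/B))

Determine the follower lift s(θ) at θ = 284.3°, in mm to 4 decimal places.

seg 1 [0°–34.2°] uniform, h=22: full span → s += 22 → s = 22.0000
seg 2 [34.2°–92.5°] dwell: s stays 22.0000
seg 3 [92.5°–126.4°] uniform, h=10: full span → s += 10 → s = 32.0000
seg 4 [126.4°–290.6°] simple-harmonic, h=-19: θ=284.3° here. β=157.9, B=164.2. -19/2·(1 − cos(π·0.9616)) = -18.9311 → s = 13.0689

13.0689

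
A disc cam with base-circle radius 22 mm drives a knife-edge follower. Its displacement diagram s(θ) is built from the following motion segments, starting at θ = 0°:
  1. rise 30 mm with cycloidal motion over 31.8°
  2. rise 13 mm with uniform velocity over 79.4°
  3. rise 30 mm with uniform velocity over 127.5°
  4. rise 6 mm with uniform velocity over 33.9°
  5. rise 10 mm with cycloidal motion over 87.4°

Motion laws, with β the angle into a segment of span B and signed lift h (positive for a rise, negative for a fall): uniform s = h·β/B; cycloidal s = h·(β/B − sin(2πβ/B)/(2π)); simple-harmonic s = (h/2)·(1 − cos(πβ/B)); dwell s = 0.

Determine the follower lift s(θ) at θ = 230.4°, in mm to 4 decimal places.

seg 1 [0°–31.8°] cycloidal, h=30: full span → s += 30 → s = 30.0000
seg 2 [31.8°–111.2°] uniform, h=13: full span → s += 13 → s = 43.0000
seg 3 [111.2°–238.7°] uniform, h=30: θ=230.4° here. β=119.2, B=127.5. 30·119.2/127.5 = 28.0471 → s = 71.0471

71.0471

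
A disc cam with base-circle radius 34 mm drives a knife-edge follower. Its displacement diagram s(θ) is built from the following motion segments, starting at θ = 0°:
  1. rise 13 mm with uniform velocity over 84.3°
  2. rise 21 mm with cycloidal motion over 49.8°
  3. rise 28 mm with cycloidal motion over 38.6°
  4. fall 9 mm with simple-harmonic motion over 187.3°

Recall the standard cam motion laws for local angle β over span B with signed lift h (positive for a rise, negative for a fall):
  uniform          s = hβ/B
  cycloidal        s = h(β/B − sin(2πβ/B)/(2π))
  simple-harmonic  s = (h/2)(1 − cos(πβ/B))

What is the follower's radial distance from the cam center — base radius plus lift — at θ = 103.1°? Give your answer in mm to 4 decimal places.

seg 1 [0°–84.3°] uniform, h=13: full span → s += 13 → s = 13.0000
seg 2 [84.3°–134.1°] cycloidal, h=21: θ=103.1° here. β=18.8, B=49.8. 21·(0.3775 − sin(2π·0.3775)/(2π)) = 5.6019 → s = 18.6019
radial distance = base radius + s = 34 + 18.6019 = 52.6019

52.6019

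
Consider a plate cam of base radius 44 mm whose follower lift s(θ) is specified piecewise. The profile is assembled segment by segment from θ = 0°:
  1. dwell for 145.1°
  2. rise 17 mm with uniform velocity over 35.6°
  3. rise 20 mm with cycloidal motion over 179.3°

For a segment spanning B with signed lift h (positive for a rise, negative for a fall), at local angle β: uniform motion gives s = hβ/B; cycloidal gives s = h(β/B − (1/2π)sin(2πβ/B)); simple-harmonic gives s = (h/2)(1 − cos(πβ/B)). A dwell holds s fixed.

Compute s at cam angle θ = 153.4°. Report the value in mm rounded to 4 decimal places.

seg 1 [0°–145.1°] dwell: s stays 0.0000
seg 2 [145.1°–180.7°] uniform, h=17: θ=153.4° here. β=8.3, B=35.6. 17·8.3/35.6 = 3.9635 → s = 3.9635

3.9635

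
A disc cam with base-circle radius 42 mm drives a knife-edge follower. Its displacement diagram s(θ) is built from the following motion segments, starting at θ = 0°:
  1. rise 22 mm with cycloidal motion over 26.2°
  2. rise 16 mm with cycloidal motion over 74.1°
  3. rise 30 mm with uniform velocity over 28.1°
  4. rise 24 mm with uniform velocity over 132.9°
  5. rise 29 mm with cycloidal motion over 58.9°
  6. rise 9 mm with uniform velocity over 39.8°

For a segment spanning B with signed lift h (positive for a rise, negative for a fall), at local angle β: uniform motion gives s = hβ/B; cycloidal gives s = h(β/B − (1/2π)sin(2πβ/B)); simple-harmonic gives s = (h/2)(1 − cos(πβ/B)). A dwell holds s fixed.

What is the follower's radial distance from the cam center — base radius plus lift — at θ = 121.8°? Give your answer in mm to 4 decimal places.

seg 1 [0°–26.2°] cycloidal, h=22: full span → s += 22 → s = 22.0000
seg 2 [26.2°–100.3°] cycloidal, h=16: full span → s += 16 → s = 38.0000
seg 3 [100.3°–128.4°] uniform, h=30: θ=121.8° here. β=21.5, B=28.1. 30·21.5/28.1 = 22.9537 → s = 60.9537
radial distance = base radius + s = 42 + 60.9537 = 102.9537

102.9537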